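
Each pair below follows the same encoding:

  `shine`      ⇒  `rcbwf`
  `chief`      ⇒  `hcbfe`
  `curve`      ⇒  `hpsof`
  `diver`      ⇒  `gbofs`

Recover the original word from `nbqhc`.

s(18)→r(17) and h(7)→c(2) fit y≡25x+9 (mod 26); the inverse of 25 mod 26 is 25. This is an affine cipher: with a=0,…,z=25, each position x becomes (25x+9) mod 26.
Reversing it on nbqhc: n(13)→25·(13−9)≡22=w; b(1)→25·(1−9)≡8=i; q(16)→25·(16−9)≡19=t; h(7)→25·(7−9)≡2=c; c(2)→25·(2−9)≡7=h (all mod 26).

witch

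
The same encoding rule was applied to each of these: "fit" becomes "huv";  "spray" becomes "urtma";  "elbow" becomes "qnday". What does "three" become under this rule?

Vowels shift forward by 12 and consonants shift forward by 2.
Applying it to three: t(cons)+2=v, h(cons)+2=j, r(cons)+2=t, e(vowel)+12=q, e(vowel)+12=q.

vjtqq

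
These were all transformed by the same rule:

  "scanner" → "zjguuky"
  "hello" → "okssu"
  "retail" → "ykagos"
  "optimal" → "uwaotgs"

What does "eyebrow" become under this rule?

The shift depends on letter class: consonant s→z is +7, but vowel a→g is +6. The rule splits by letter class: vowels +6, consonants +7.
For eyebrow: e(vowel)+6=k, y(cons)+7=f, e(vowel)+6=k, b(cons)+7=i, r(cons)+7=y, o(vowel)+6=u, w(cons)+7=d.

kfkiyud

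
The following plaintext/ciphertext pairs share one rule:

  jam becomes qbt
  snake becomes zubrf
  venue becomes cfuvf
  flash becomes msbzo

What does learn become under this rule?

The shift depends on letter class: consonant j→q is +7, but vowel a→b is +1. The rule splits by letter class: vowels +1, consonants +7.
Applying it to learn: l(cons)+7=s, e(vowel)+1=f, a(vowel)+1=b, r(cons)+7=y, n(cons)+7=u.

sfbyu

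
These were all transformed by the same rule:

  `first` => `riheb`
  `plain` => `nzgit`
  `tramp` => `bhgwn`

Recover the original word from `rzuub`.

This is an affine cipher: with a=0,…,z=25, each position x becomes (23x+6) mod 26.
Decoding rzuub: r(17)→17·(17−6)≡5=f; z(25)→17·(25−6)≡11=l; u(20)→17·(20−6)≡4=e; u(20)→17·(20−6)≡4=e; b(1)→17·(1−6)≡19=t (all mod 26).

fleet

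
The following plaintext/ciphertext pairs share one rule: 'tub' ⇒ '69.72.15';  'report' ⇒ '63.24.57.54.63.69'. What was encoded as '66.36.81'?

t(#20)→69 and u(#21)→72: differences scale by 3, so n = 3·pos + 9. Each letter becomes 3×(its alphabet position, a=1..z=26) + 9.
Reversing it on 66.36.81: 66→(66−9)÷3=19=s, 36→(36−9)÷3=9=i, 81→(81−9)÷3=24=x.

six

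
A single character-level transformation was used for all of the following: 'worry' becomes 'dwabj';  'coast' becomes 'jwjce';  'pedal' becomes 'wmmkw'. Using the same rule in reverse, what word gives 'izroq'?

brief

Each letter shifts forward by (position + 7), i.e. 7, 8, 9, … — the shift grows by one for each successive letter.
Undoing it on izroq: i−7=b, z−8=r, r−9=i, o−10=e, q−11=f.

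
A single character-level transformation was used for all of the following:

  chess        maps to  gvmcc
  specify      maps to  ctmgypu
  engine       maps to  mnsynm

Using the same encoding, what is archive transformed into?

This is an affine cipher: with a=0,…,z=25, each position x becomes (3x+0) mod 26.
Applying it to archive: a(0)→3·0+0≡0=a; r(17)→3·17+0≡25=z; c(2)→3·2+0≡6=g; h(7)→3·7+0≡21=v; i(8)→3·8+0≡24=y; v(21)→3·21+0≡11=l; e(4)→3·4+0≡12=m (all mod 26).

azgvylm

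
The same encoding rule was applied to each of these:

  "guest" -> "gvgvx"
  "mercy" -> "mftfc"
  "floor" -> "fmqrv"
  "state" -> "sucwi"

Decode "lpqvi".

loose

In guest: g→g is +0, u→v is +1, e→g is +2, s→v is +3 — the shift increases by 1 each position. The shift increases by 1 at each position, starting from +0: 0, 1, 2, ….
Undoing it on lpqvi: l−0=l, p−1=o, q−2=o, v−3=s, i−4=e.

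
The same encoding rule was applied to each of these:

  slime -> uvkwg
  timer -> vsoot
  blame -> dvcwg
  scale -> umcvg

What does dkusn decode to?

The shifts repeat in a cycle of length 2: positions 0,1,… shift by +2, +10, then the pattern repeats.
Decoding dkusn: d−2=b, k−10=a, u−2=s, s−10=i, n−2=l.

basil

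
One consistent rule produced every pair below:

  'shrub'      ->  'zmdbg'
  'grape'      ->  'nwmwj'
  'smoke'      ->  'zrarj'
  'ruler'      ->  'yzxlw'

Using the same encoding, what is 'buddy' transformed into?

izpkd

Shifts by position in shrub: pos 0: s→z (+7), pos 1: h→m (+5), pos 2: r→d (+12), pos 3: u→b (+7), pos 4: b→g (+5) — repeating every 3. A repeating key of period 3 is used — shifts +7, +5, +12 over and over.
For buddy: b+7=i, u+5=z, d+12=p, d+7=k, y+5=d.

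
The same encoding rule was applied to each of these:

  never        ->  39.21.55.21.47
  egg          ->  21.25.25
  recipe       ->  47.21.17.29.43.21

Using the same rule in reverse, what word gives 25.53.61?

guy

n(#14)→39 and e(#5)→21: differences scale by 2, so n = 2·pos + 11. With a=1..z=26, the number is 2·pos + 11.
Undoing it on 25.53.61: 25→(25−11)÷2=7=g, 53→(53−11)÷2=21=u, 61→(61−11)÷2=25=y.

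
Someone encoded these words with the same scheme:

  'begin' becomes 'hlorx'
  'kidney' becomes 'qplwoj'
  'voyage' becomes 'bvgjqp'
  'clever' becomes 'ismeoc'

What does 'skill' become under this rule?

yrquv

In begin: b→h is +6, e→l is +7, g→o is +8, i→r is +9 — the shift increases by 1 each position. The shift increases by 1 at each position, starting from +6: 6, 7, 8, ….
For skill: s+6=y, k+7=r, i+8=q, l+9=u, l+10=v.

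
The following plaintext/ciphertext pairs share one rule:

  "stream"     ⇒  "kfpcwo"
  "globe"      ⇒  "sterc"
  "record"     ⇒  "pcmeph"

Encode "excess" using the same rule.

clmckk

s(18)→k(10) and t(19)→f(5) fit y≡21x+22 (mod 26); the inverse of 21 mod 26 is 5. Treating letters as 0–25, the rule is x ↦ 21x + 22 (mod 26).
On excess: e(4)→21·4+22≡2=c; x(23)→21·23+22≡11=l; c(2)→21·2+22≡12=m; e(4)→21·4+22≡2=c; s(18)→21·18+22≡10=k; s(18)→21·18+22≡10=k (all mod 26).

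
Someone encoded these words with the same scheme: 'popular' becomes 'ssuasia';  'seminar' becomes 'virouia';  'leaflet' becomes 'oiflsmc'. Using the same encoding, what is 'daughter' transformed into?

gezmobnb

In popular: p→s is +3, o→s is +4, p→u is +5, u→a is +6 — the shift increases by 1 each position. The shift increases by 1 at each position, starting from +3: 3, 4, 5, ….
Applying it to daughter: d+3=g, a+4=e, u+5=z, g+6=m, h+7=o, t+8=b, e+9=n, r+10=b.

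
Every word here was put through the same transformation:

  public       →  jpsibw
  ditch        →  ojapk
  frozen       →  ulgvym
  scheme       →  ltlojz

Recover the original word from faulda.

twenty

The output letters match the input read backwards, each shifted +7: public reversed is cilbup. Read the word backwards and shift each letter +7.
Reversing it on faulda: shift back: f−7=y, a−7=t, u−7=n, l−7=e, d−7=w, a−7=t → ytnewt; then reverse → twenty.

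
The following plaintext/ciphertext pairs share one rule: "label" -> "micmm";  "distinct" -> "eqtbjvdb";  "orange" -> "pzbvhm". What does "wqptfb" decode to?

violet

Shifts by position in label: pos 0: l→m (+1), pos 1: a→i (+8), pos 2: b→c (+1), pos 3: e→m (+8) — repeating every 2. The shifts repeat in a cycle of length 2: positions 0,1,… shift by +1, +8, then the pattern repeats.
Reversing it on wqptfb: w−1=v, q−8=i, p−1=o, t−8=l, f−1=e, b−8=t.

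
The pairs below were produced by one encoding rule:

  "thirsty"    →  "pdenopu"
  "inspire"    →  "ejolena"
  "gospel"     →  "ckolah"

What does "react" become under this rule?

nawyp

Every letter moves 22 places later in the alphabet, wrapping around z→a.
Applying it to react: r+22=n, e+22=a, a+22=w, c+22=y, t+22=p.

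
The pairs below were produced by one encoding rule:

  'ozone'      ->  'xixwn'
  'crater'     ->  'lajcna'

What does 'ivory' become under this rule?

rexah

Compare letters: o→x is +9, z→i is +9, o→x is +9 — a constant shift. Every letter moves 9 places later in the alphabet, wrapping around z→a.
For ivory: i+9=r, v+9=e, o+9=x, r+9=a, y+9=h.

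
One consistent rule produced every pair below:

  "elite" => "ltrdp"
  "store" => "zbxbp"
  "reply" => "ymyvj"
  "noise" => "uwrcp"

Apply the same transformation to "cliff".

jtrpq

In elite: e→l is +7, l→t is +8, i→r is +9, t→d is +10 — the shift increases by 1 each position. Each letter shifts forward by (position + 7), i.e. 7, 8, 9, … — the shift grows by one for each successive letter.
Applying it to cliff: c+7=j, l+8=t, i+9=r, f+10=p, f+11=q.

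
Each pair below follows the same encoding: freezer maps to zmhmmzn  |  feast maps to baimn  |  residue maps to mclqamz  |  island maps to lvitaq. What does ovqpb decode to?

thing

The output letters match the input read backwards, each shifted +8: freezer reversed is rezeerf. The word is reversed, then every letter is shifted forward by 8.
Reversing it on ovqpb: shift back: o−8=g, v−8=n, q−8=i, p−8=h, b−8=t → gniht; then reverse → thing.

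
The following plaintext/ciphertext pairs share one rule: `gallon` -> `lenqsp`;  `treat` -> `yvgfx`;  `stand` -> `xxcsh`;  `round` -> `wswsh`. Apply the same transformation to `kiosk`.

pmqxo

Shifts by position in gallon: pos 0: g→l (+5), pos 1: a→e (+4), pos 2: l→n (+2), pos 3: l→q (+5), pos 4: o→s (+4), pos 5: n→p (+2) — repeating every 3. A repeating key of period 3 is used — shifts +5, +4, +2 over and over.
Applying it to kiosk: k+5=p, i+4=m, o+2=q, s+5=x, k+4=o.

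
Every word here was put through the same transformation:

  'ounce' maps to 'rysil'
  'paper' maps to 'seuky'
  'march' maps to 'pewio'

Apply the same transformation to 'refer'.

In ounce: o→r is +3, u→y is +4, n→s is +5, c→i is +6 — the shift increases by 1 each position. Letter i (0-indexed) is shifted by i+3, so successive shifts are 3, 4, 5, ….
On refer: r+3=u, e+4=i, f+5=k, e+6=k, r+7=y.

uikky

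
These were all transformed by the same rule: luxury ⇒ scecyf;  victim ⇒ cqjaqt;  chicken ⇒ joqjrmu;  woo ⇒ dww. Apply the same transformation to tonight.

awuqnoa

The shift depends on letter class: consonant l→s is +7, but vowel u→c is +8. Two shifts are in play — +8 for a/e/i/o/u, +7 for every other letter.
Applying it to tonight: t(cons)+7=a, o(vowel)+8=w, n(cons)+7=u, i(vowel)+8=q, g(cons)+7=n, h(cons)+7=o, t(cons)+7=a.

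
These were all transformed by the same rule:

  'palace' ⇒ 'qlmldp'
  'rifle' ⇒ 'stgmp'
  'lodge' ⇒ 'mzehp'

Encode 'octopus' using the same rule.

The shift depends on letter class: consonant p→q is +1, but vowel a→l is +11. Two shifts are in play — +11 for a/e/i/o/u, +1 for every other letter.
On octopus: o(vowel)+11=z, c(cons)+1=d, t(cons)+1=u, o(vowel)+11=z, p(cons)+1=q, u(vowel)+11=f, s(cons)+1=t.

zduzqft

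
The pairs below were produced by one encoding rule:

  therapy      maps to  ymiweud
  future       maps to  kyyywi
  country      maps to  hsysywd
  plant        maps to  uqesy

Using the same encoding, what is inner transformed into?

The shift depends on letter class: consonant t→y is +5, but vowel e→i is +4. The rule splits by letter class: vowels +4, consonants +5.
Applying it to inner: i(vowel)+4=m, n(cons)+5=s, n(cons)+5=s, e(vowel)+4=i, r(cons)+5=w.

mssiw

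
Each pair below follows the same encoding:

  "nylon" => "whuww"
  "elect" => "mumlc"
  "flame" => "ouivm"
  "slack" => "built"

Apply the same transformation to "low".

uwf

The shift depends on letter class: consonant n→w is +9, but vowel o→w is +8. Two shifts are in play — +8 for a/e/i/o/u, +9 for every other letter.
For low: l(cons)+9=u, o(vowel)+8=w, w(cons)+9=f.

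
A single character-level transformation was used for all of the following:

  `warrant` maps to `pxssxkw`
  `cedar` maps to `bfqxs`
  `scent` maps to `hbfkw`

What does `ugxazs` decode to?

w(22)→p(15) and a(0)→x(23) fit y≡15x+23 (mod 26); the inverse of 15 mod 26 is 7. Each letter's alphabet position (a=0..z=25) is mapped through 15·x+23 mod 26 — an affine cipher.
Decoding ugxazs: u(20)→7·(20−23)≡5=f; g(6)→7·(6−23)≡11=l; x(23)→7·(23−23)≡0=a; a(0)→7·(0−23)≡21=v; z(25)→7·(25−23)≡14=o; s(18)→7·(18−23)≡17=r (all mod 26).

flavor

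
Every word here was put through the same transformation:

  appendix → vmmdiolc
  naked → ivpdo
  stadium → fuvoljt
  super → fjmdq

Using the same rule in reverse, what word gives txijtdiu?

monument

a(0)→v(21) and p(15)→m(12) fit y≡15x+21 (mod 26); the inverse of 15 mod 26 is 7. Each letter's alphabet position (a=0..z=25) is mapped through 15·x+21 mod 26 — an affine cipher.
Undoing it on txijtdiu: t(19)→7·(19−21)≡12=m; x(23)→7·(23−21)≡14=o; i(8)→7·(8−21)≡13=n; j(9)→7·(9−21)≡20=u; t(19)→7·(19−21)≡12=m; d(3)→7·(3−21)≡4=e; i(8)→7·(8−21)≡13=n; u(20)→7·(20−21)≡19=t (all mod 26).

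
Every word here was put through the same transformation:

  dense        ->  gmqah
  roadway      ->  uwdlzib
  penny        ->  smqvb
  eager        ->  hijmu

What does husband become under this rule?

kcvjdvg

Shifts by position in dense: pos 0: d→g (+3), pos 1: e→m (+8), pos 2: n→q (+3), pos 3: s→a (+8) — repeating every 2. A repeating key of period 2 is used — shifts +3, +8 over and over.
Applying it to husband: h+3=k, u+8=c, s+3=v, b+8=j, a+3=d, n+8=v, d+3=g.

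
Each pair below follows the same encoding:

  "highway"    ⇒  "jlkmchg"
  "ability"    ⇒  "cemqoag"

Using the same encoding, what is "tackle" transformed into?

vdgprl

In highway: h→j is +2, i→l is +3, g→k is +4, h→m is +5 — the shift increases by 1 each position. Each letter shifts forward by (position + 2), i.e. 2, 3, 4, … — the shift grows by one for each successive letter.
For tackle: t+2=v, a+3=d, c+4=g, k+5=p, l+6=r, e+7=l.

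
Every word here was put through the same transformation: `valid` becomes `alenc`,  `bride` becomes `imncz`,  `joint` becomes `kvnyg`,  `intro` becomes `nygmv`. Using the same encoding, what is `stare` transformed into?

v(21)→a(0) and a(0)→l(11) fit y≡23x+11 (mod 26); the inverse of 23 mod 26 is 17. Treating letters as 0–25, the rule is x ↦ 23x + 11 (mod 26).
For stare: s(18)→23·18+11≡9=j; t(19)→23·19+11≡6=g; a(0)→23·0+11≡11=l; r(17)→23·17+11≡12=m; e(4)→23·4+11≡25=z (all mod 26).

jglmz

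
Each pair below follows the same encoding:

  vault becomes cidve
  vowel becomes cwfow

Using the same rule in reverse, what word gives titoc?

Each letter shifts forward by (position + 7), i.e. 7, 8, 9, … — the shift grows by one for each successive letter.
Reversing it on titoc: t−7=m, i−8=a, t−9=k, o−10=e, c−11=r.

maker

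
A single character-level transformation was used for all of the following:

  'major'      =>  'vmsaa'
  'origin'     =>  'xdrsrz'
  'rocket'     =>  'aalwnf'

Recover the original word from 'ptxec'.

ghost

Shifts by position in major: pos 0: m→v (+9), pos 1: a→m (+12), pos 2: j→s (+9), pos 3: o→a (+12) — repeating every 2. It's a Vigenère-style cipher with numeric key [9,12]: position i shifts by key[i mod 2].
Undoing it on ptxec: p−9=g, t−12=h, x−9=o, e−12=s, c−9=t.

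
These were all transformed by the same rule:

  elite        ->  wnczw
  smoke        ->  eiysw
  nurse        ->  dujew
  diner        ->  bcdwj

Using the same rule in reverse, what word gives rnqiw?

flame

e(4)→w(22) and l(11)→n(13) fit y≡21x+16 (mod 26); the inverse of 21 mod 26 is 5. Treating letters as 0–25, the rule is x ↦ 21x + 16 (mod 26).
Decoding rnqiw: r(17)→5·(17−16)≡5=f; n(13)→5·(13−16)≡11=l; q(16)→5·(16−16)≡0=a; i(8)→5·(8−16)≡12=m; w(22)→5·(22−16)≡4=e (all mod 26).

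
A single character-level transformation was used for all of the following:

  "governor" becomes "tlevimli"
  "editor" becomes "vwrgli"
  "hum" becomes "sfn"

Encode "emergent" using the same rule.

vnvitvmg

This is the alphabet-reversal cipher (Atbash): a becomes z, b becomes y, etc.
For emergent: e↔v, m↔n, e↔v, r↔i, g↔t, e↔v, n↔m, t↔g.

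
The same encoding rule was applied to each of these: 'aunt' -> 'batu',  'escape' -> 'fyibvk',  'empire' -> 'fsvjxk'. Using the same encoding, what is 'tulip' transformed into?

The shifts repeat in a cycle of length 3: positions 0,1,… shift by +1, +6, +6, then the pattern repeats.
Applying it to tulip: t+1=u, u+6=a, l+6=r, i+1=j, p+6=v.

uarjv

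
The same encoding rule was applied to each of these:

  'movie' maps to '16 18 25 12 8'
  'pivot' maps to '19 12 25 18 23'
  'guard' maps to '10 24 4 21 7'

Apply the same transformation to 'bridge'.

5 21 12 7 10 8

m is letter #13 and maps to 16: an offset of 3. Letters become their 1-based position plus 3 (so a→4, b→5, …).
Applying it to bridge: b=2→5, r=18→21, i=9→12, d=4→7, g=7→10, e=5→8.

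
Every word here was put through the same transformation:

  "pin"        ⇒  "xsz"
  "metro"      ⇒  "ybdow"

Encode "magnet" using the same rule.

doxqkw

The word is reversed, then every letter is shifted forward by 10.
On magnet: reverse → tengam; then shift: t+10=d, e+10=o, n+10=x, g+10=q, a+10=k, m+10=w.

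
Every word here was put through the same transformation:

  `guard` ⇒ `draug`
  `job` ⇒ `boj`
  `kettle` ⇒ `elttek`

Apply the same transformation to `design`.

ngised

The output letters match the input read backwards: guard reversed is draug. The word is simply reversed.
For design: reverse → ngised.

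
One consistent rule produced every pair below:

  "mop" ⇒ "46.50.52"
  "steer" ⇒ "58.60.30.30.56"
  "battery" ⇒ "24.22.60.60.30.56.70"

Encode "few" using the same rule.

m(#13)→46 and o(#15)→50: differences scale by 2, so n = 2·pos + 20. The formula is n = 2×(alphabet index, a=1) + 20.
For few: f=6→32, e=5→30, w=23→66.

32.30.66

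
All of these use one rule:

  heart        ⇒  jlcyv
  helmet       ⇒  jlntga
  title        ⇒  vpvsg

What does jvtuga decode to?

hornet

Shifts by position in heart: pos 0: h→j (+2), pos 1: e→l (+7), pos 2: a→c (+2), pos 3: r→y (+7) — repeating every 2. The shifts repeat in a cycle of length 2: positions 0,1,… shift by +2, +7, then the pattern repeats.
Undoing it on jvtuga: j−2=h, v−7=o, t−2=r, u−7=n, g−2=e, a−7=t.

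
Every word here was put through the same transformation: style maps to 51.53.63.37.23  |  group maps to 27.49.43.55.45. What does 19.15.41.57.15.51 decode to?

canvas

s(#19)→51 and t(#20)→53: differences scale by 2, so n = 2·pos + 13. With a=1..z=26, the number is 2·pos + 13.
Decoding 19.15.41.57.15.51: 19→(19−13)÷2=3=c, 15→(15−13)÷2=1=a, 41→(41−13)÷2=14=n, 57→(57−13)÷2=22=v, 15→(15−13)÷2=1=a, 51→(51−13)÷2=19=s.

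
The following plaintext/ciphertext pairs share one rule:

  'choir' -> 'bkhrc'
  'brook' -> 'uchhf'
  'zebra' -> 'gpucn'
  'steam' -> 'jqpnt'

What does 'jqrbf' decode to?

c(2)→b(1) and h(7)→k(10) fit y≡7x+13 (mod 26); the inverse of 7 mod 26 is 15. This is an affine cipher: with a=0,…,z=25, each position x becomes (7x+13) mod 26.
Decoding jqrbf: j(9)→15·(9−13)≡18=s; q(16)→15·(16−13)≡19=t; r(17)→15·(17−13)≡8=i; b(1)→15·(1−13)≡2=c; f(5)→15·(5−13)≡10=k (all mod 26).

stick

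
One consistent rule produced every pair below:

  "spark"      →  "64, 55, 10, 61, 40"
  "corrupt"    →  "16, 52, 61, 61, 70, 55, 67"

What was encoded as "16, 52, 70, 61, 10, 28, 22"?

s(#19)→64 and p(#16)→55: differences scale by 3, so n = 3·pos + 7. With a=1..z=26, the number is 3·pos + 7.
Reversing it on 16, 52, 70, 61, 10, 28, 22: 16→(16−7)÷3=3=c, 52→(52−7)÷3=15=o, 70→(70−7)÷3=21=u, 61→(61−7)÷3=18=r, 10→(10−7)÷3=1=a, 28→(28−7)÷3=7=g, 22→(22−7)÷3=5=e.

courage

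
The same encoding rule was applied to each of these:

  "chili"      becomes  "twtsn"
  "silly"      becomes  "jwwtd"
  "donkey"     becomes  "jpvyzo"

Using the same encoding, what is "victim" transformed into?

xtentg

The output letters match the input read backwards, each shifted +11: chili reversed is ilihc. The word is reversed, then every letter is shifted forward by 11.
Applying it to victim: reverse → mitciv; then shift: m+11=x, i+11=t, t+11=e, c+11=n, i+11=t, v+11=g.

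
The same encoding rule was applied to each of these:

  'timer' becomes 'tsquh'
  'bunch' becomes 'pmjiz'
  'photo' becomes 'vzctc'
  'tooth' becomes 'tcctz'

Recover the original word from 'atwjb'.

Each letter's alphabet position (a=0..z=25) is mapped through 19·x+22 mod 26 — an affine cipher.
Decoding atwjb: a(0)→11·(0−22)≡18=s; t(19)→11·(19−22)≡19=t; w(22)→11·(22−22)≡0=a; j(9)→11·(9−22)≡13=n; b(1)→11·(1−22)≡3=d (all mod 26).

stand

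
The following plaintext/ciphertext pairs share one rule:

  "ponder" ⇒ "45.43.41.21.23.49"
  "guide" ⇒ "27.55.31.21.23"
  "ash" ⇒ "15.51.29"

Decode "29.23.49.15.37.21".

p(#16)→45 and o(#15)→43: differences scale by 2, so n = 2·pos + 13. The formula is n = 2×(alphabet index, a=1) + 13.
Decoding 29.23.49.15.37.21: 29→(29−13)÷2=8=h, 23→(23−13)÷2=5=e, 49→(49−13)÷2=18=r, 15→(15−13)÷2=1=a, 37→(37−13)÷2=12=l, 21→(21−13)÷2=4=d.

herald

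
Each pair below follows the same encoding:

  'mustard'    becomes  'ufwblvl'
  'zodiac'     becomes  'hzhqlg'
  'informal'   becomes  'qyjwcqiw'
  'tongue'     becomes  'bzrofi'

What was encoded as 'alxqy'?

Shifts by position in mustard: pos 0: m→u (+8), pos 1: u→f (+11), pos 2: s→w (+4), pos 3: t→b (+8), pos 4: a→l (+11), pos 5: r→v (+4) — repeating every 3. A repeating key of period 3 is used — shifts +8, +11, +4 over and over.
Undoing it on alxqy: a−8=s, l−11=a, x−4=t, q−8=i, y−11=n.

satin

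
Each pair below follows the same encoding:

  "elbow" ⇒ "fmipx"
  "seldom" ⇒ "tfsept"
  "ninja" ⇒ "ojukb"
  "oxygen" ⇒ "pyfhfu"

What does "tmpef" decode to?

The shifts repeat in a cycle of length 3: positions 0,1,… shift by +1, +1, +7, then the pattern repeats.
Decoding tmpef: t−1=s, m−1=l, p−7=i, e−1=d, f−1=e.

slide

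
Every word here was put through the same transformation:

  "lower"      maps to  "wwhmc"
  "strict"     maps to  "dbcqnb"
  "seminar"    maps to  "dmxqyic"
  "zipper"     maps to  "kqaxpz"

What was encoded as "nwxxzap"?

A repeating key of period 2 is used — shifts +11, +8 over and over.
Reversing it on nwxxzap: n−11=c, w−8=o, x−11=m, x−8=p, z−11=o, a−8=s, p−11=e.

compose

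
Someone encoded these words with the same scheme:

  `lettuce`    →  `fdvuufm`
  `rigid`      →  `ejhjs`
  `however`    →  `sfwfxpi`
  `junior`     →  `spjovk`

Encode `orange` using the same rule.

fhobsp

The word is reversed, then every letter is shifted forward by 1.
Applying it to orange: reverse → egnaro; then shift: e+1=f, g+1=h, n+1=o, a+1=b, r+1=s, o+1=p.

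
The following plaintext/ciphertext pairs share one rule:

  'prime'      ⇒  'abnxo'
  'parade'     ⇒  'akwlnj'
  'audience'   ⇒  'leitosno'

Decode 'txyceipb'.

intruder

Shifts by position in prime: pos 0: p→a (+11), pos 1: r→b (+10), pos 2: i→n (+5), pos 3: m→x (+11), pos 4: e→o (+10) — repeating every 3. The shifts repeat in a cycle of length 3: positions 0,1,… shift by +11, +10, +5, then the pattern repeats.
Reversing it on txyceipb: t−11=i, x−10=n, y−5=t, c−11=r, e−10=u, i−5=d, p−11=e, b−10=r.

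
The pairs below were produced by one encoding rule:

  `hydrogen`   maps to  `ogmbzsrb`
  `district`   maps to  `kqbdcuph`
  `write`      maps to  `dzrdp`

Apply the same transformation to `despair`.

In hydrogen: h→o is +7, y→g is +8, d→m is +9, r→b is +10 — the shift increases by 1 each position. Each letter shifts forward by (position + 7), i.e. 7, 8, 9, … — the shift grows by one for each successive letter.
For despair: d+7=k, e+8=m, s+9=b, p+10=z, a+11=l, i+12=u, r+13=e.

kmbzlue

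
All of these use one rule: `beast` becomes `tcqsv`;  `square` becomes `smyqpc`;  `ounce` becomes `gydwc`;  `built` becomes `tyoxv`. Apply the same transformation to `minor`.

aodgp

b(1)→t(19) and e(4)→c(2) fit y≡3x+16 (mod 26); the inverse of 3 mod 26 is 9. This is an affine cipher: with a=0,…,z=25, each position x becomes (3x+16) mod 26.
For minor: m(12)→3·12+16≡0=a; i(8)→3·8+16≡14=o; n(13)→3·13+16≡3=d; o(14)→3·14+16≡6=g; r(17)→3·17+16≡15=p (all mod 26).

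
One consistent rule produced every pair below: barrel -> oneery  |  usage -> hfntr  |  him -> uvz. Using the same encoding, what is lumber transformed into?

yhzore

Compare letters: b→o is +13, a→n is +13, r→e is +13 — a constant shift. Each letter is shifted forward by 13 in the alphabet (a Caesar shift of +13).
For lumber: l+13=y, u+13=h, m+13=z, b+13=o, e+13=r, r+13=e.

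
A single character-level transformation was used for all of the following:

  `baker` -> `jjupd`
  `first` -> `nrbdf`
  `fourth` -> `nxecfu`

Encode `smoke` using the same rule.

Each letter shifts forward by (position + 8), i.e. 8, 9, 10, … — the shift grows by one for each successive letter.
Applying it to smoke: s+8=a, m+9=v, o+10=y, k+11=v, e+12=q.

avyvq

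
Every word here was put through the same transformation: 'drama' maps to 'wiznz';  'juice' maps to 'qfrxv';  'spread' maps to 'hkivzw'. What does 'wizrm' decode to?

Letters are reflected about the middle of the alphabet (position → 25−position): Atbash.
Reversing it on wizrm: w↔d, i↔r, z↔a, r↔i, m↔n.

drain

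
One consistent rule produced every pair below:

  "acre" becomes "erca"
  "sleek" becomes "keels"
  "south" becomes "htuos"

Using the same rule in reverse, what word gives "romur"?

rumor

The output letters match the input read backwards: acre reversed is erca. It's just the letters in reverse order.
Decoding romur: then reverse → rumor.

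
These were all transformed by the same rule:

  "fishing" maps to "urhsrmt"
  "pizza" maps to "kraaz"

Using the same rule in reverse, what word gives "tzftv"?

gauge

Each pair mirrors across the alphabet (f↔u, i↔r, s↔h): positions sum to 25. This is the alphabet-reversal cipher (Atbash): a becomes z, b becomes y, etc.
Reversing it on tzftv: t↔g, z↔a, f↔u, t↔g, v↔e.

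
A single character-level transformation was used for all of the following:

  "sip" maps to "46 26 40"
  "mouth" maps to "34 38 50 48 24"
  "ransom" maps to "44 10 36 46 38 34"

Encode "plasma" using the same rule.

The formula is n = 2×(alphabet index, a=1) + 8.
On plasma: p=16→40, l=12→32, a=1→10, s=19→46, m=13→34, a=1→10.

40 32 10 46 34 10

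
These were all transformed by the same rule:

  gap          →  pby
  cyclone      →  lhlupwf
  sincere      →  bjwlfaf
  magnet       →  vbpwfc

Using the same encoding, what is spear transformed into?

The shift depends on letter class: consonant g→p is +9, but vowel a→b is +1. Two shifts are in play — +1 for a/e/i/o/u, +9 for every other letter.
Applying it to spear: s(cons)+9=b, p(cons)+9=y, e(vowel)+1=f, a(vowel)+1=b, r(cons)+9=a.

byfba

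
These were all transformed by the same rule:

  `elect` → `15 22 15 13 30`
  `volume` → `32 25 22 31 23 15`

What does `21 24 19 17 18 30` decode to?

e is letter #5 and maps to 15: an offset of 10. Letters become their 1-based position plus 10 (so a→11, b→12, …).
Undoing it on 21 24 19 17 18 30: 21→(21−10)÷1=11=k, 24→(24−10)÷1=14=n, 19→(19−10)÷1=9=i, 17→(17−10)÷1=7=g, 18→(18−10)÷1=8=h, 30→(30−10)÷1=20=t.

knight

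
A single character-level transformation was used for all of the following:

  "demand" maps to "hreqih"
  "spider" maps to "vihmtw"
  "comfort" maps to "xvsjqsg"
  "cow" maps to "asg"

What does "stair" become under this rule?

vmexw

Read the word backwards and shift each letter +4.
On stair: reverse → riats; then shift: r+4=v, i+4=m, a+4=e, t+4=x, s+4=w.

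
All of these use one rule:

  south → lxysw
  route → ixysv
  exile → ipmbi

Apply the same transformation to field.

Two steps: reverse the string, then apply a Caesar shift of +4.
Applying it to field: reverse → dleif; then shift: d+4=h, l+4=p, e+4=i, i+4=m, f+4=j.

hpimj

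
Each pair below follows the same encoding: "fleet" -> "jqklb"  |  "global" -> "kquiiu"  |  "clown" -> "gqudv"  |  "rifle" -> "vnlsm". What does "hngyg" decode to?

In fleet: f→j is +4, l→q is +5, e→k is +6, e→l is +7 — the shift increases by 1 each position. The shift increases by 1 at each position, starting from +4: 4, 5, 6, ….
Decoding hngyg: h−4=d, n−5=i, g−6=a, y−7=r, g−8=y.

diary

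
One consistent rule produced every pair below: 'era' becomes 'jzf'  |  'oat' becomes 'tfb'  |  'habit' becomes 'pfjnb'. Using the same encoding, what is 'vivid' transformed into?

The rule splits by letter class: vowels +5, consonants +8.
For vivid: v(cons)+8=d, i(vowel)+5=n, v(cons)+8=d, i(vowel)+5=n, d(cons)+8=l.

dndnl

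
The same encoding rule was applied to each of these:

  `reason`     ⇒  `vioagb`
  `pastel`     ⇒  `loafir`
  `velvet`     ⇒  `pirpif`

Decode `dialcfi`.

despite

r(17)→v(21) and e(4)→i(8) fit y≡5x+14 (mod 26); the inverse of 5 mod 26 is 21. Each letter's alphabet position (a=0..z=25) is mapped through 5·x+14 mod 26 — an affine cipher.
Decoding dialcfi: d(3)→21·(3−14)≡3=d; i(8)→21·(8−14)≡4=e; a(0)→21·(0−14)≡18=s; l(11)→21·(11−14)≡15=p; c(2)→21·(2−14)≡8=i; f(5)→21·(5−14)≡19=t; i(8)→21·(8−14)≡4=e (all mod 26).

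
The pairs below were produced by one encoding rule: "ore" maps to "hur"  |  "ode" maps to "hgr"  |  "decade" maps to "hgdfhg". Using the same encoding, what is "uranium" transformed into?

pxlqdux

The output letters match the input read backwards, each shifted +3: ore reversed is ero. Two steps: reverse the string, then apply a Caesar shift of +3.
For uranium: reverse → muinaru; then shift: m+3=p, u+3=x, i+3=l, n+3=q, a+3=d, r+3=u, u+3=x.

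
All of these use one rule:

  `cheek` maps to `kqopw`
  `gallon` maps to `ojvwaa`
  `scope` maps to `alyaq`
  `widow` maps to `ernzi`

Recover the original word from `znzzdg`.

Each letter shifts forward by (position + 8), i.e. 8, 9, 10, … — the shift grows by one for each successive letter.
Undoing it on znzzdg: z−8=r, n−9=e, z−10=p, z−11=o, d−12=r, g−13=t.

report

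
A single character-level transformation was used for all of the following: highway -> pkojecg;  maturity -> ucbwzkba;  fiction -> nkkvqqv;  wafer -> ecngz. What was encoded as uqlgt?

Shifts by position in highway: pos 0: h→p (+8), pos 1: i→k (+2), pos 2: g→o (+8), pos 3: h→j (+2) — repeating every 2. The shifts repeat in a cycle of length 2: positions 0,1,… shift by +8, +2, then the pattern repeats.
Reversing it on uqlgt: u−8=m, q−2=o, l−8=d, g−2=e, t−8=l.

model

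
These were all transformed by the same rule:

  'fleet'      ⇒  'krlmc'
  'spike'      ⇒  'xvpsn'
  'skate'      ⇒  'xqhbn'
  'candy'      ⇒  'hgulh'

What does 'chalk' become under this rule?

hnhtt

In fleet: f→k is +5, l→r is +6, e→l is +7, e→m is +8 — the shift increases by 1 each position. Each letter shifts forward by (position + 5), i.e. 5, 6, 7, … — the shift grows by one for each successive letter.
On chalk: c+5=h, h+6=n, a+7=h, l+8=t, k+9=t.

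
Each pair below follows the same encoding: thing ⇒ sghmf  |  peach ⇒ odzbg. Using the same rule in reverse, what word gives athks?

built

Compare letters: t→s is +25, h→g is +25, i→h is +25 — a constant shift. This is a Caesar cipher with shift 25.
Decoding athks: a−25=b, t−25=u, h−25=i, k−25=l, s−25=t.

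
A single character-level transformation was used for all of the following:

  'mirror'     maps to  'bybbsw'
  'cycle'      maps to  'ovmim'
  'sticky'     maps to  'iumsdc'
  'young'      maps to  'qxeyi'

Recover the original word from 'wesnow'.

The output letters match the input read backwards, each shifted +10: mirror reversed is rorrim. The word is reversed, then every letter is shifted forward by 10.
Decoding wesnow: shift back: w−10=m, e−10=u, s−10=i, n−10=d, o−10=e, w−10=m → muidem; then reverse → medium.

medium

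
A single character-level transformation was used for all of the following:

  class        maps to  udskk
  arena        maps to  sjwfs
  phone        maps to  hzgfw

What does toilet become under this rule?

Compare letters: c→u is +18, l→d is +18, a→s is +18 — a constant shift. Each letter is shifted forward by 18 in the alphabet (a Caesar shift of +18).
On toilet: t+18=l, o+18=g, i+18=a, l+18=d, e+18=w, t+18=l.

lgadwl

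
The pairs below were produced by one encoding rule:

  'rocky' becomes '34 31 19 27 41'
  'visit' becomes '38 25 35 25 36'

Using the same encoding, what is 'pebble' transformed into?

Each letter is replaced by its alphabet position (a=1..z=26) + 16.
On pebble: p=16→32, e=5→21, b=2→18, b=2→18, l=12→28, e=5→21.

32 21 18 18 28 21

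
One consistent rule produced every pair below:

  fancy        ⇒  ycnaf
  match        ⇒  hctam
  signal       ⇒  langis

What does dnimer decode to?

It's just the letters in reverse order.
Reversing it on dnimer: then reverse → remind.

remind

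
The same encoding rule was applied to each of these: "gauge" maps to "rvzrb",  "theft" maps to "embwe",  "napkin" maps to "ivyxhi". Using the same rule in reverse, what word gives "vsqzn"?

g(6)→r(17) and a(0)→v(21) fit y≡21x+21 (mod 26); the inverse of 21 mod 26 is 5. This is an affine cipher: with a=0,…,z=25, each position x becomes (21x+21) mod 26.
Reversing it on vsqzn: v(21)→5·(21−21)≡0=a; s(18)→5·(18−21)≡11=l; q(16)→5·(16−21)≡1=b; z(25)→5·(25−21)≡20=u; n(13)→5·(13−21)≡12=m (all mod 26).

album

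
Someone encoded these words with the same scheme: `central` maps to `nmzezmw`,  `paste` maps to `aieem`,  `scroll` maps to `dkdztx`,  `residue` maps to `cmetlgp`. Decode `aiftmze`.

Shifts by position in central: pos 0: c→n (+11), pos 1: e→m (+8), pos 2: n→z (+12), pos 3: t→e (+11), pos 4: r→z (+8), pos 5: a→m (+12) — repeating every 3. The shifts repeat in a cycle of length 3: positions 0,1,… shift by +11, +8, +12, then the pattern repeats.
Undoing it on aiftmze: a−11=p, i−8=a, f−12=t, t−11=i, m−8=e, z−12=n, e−11=t.

patient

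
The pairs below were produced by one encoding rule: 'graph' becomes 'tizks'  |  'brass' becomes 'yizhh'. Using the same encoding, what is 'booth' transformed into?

yllgs

Each pair mirrors across the alphabet (g↔t, r↔i, a↔z): positions sum to 25. This is the alphabet-reversal cipher (Atbash): a becomes z, b becomes y, etc.
Applying it to booth: b↔y, o↔l, o↔l, t↔g, h↔s.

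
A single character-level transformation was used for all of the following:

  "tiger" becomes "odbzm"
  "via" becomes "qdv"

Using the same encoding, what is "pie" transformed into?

Compare letters: t→o is +21, i→d is +21, g→b is +21 — a constant shift. This is a Caesar cipher with shift 21.
Applying it to pie: p+21=k, i+21=d, e+21=z.

kdz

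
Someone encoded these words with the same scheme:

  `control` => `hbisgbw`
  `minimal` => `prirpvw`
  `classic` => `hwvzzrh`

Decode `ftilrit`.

genuine

c(2)→h(7) and o(14)→b(1) fit y≡19x+21 (mod 26); the inverse of 19 mod 26 is 11. Treating letters as 0–25, the rule is x ↦ 19x + 21 (mod 26).
Decoding ftilrit: f(5)→11·(5−21)≡6=g; t(19)→11·(19−21)≡4=e; i(8)→11·(8−21)≡13=n; l(11)→11·(11−21)≡20=u; r(17)→11·(17−21)≡8=i; i(8)→11·(8−21)≡13=n; t(19)→11·(19−21)≡4=e (all mod 26).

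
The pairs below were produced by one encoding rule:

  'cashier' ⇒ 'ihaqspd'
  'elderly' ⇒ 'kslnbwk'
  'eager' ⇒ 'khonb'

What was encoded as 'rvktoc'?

locker

Each letter shifts forward by (position + 6), i.e. 6, 7, 8, … — the shift grows by one for each successive letter.
Undoing it on rvktoc: r−6=l, v−7=o, k−8=c, t−9=k, o−10=e, c−11=r.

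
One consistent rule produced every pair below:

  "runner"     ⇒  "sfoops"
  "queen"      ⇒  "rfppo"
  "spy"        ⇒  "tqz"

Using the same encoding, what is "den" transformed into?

epo

Two shifts are in play — +11 for a/e/i/o/u, +1 for every other letter.
On den: d(cons)+1=e, e(vowel)+11=p, n(cons)+1=o.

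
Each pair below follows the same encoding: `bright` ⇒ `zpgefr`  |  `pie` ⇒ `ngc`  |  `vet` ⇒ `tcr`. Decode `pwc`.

rye

Compare letters: b→z is +24, r→p is +24, i→g is +24 — a constant shift. Each letter is shifted forward by 24 in the alphabet (a Caesar shift of +24).
Undoing it on pwc: p−24=r, w−24=y, c−24=e.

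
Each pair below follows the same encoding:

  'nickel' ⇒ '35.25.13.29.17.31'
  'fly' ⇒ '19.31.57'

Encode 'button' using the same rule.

n(#14)→35 and i(#9)→25: differences scale by 2, so n = 2·pos + 7. The formula is n = 2×(alphabet index, a=1) + 7.
Applying it to button: b=2→11, u=21→49, t=20→47, t=20→47, o=15→37, n=14→35.

11.49.47.47.37.35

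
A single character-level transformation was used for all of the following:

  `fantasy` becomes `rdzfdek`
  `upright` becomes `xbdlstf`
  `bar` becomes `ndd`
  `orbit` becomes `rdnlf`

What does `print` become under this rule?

The shift depends on letter class: consonant f→r is +12, but vowel a→d is +3. Vowels shift forward by 3 and consonants shift forward by 12.
On print: p(cons)+12=b, r(cons)+12=d, i(vowel)+3=l, n(cons)+12=z, t(cons)+12=f.

bdlzf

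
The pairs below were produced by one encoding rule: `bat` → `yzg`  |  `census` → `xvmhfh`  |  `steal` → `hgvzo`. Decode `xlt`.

Each pair mirrors across the alphabet (b↔y, a↔z, t↔g): positions sum to 25. Letters are reflected about the middle of the alphabet (position → 25−position): Atbash.
Reversing it on xlt: x↔c, l↔o, t↔g.

cog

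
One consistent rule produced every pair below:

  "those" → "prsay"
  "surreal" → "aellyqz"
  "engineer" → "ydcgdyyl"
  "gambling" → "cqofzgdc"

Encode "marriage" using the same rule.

t(19)→p(15) and h(7)→r(17) fit y≡15x+16 (mod 26); the inverse of 15 mod 26 is 7. Treating letters as 0–25, the rule is x ↦ 15x + 16 (mod 26).
On marriage: m(12)→15·12+16≡14=o; a(0)→15·0+16≡16=q; r(17)→15·17+16≡11=l; r(17)→15·17+16≡11=l; i(8)→15·8+16≡6=g; a(0)→15·0+16≡16=q; g(6)→15·6+16≡2=c; e(4)→15·4+16≡24=y (all mod 26).

oqllgqcy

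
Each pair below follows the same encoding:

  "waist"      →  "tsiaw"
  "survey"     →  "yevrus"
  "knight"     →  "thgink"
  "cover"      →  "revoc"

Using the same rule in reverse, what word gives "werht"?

The output letters match the input read backwards: waist reversed is tsiaw. The word is simply reversed.
Undoing it on werht: then reverse → threw.

threw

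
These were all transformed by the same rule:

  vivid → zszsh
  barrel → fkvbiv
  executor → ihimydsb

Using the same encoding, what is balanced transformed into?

Shifts by position in vivid: pos 0: v→z (+4), pos 1: i→s (+10), pos 2: v→z (+4), pos 3: i→s (+10) — repeating every 2. The shifts repeat in a cycle of length 2: positions 0,1,… shift by +4, +10, then the pattern repeats.
Applying it to balanced: b+4=f, a+10=k, l+4=p, a+10=k, n+4=r, c+10=m, e+4=i, d+10=n.

fkpkrmin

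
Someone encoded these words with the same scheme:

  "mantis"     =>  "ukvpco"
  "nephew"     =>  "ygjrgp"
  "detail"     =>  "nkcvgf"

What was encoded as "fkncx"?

The output letters match the input read backwards, each shifted +2: mantis reversed is sitnam. Two steps: reverse the string, then apply a Caesar shift of +2.
Reversing it on fkncx: shift back: f−2=d, k−2=i, n−2=l, c−2=a, x−2=v → dilav; then reverse → valid.

valid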